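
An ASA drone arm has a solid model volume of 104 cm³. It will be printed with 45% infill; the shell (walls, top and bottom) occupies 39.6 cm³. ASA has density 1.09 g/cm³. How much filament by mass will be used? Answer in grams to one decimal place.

74.8 g

Infill region = 104 − 39.6 = 64.4 cm³.
Infill deposited = 0.45 × 64.4 = 28.98 cm³.
Deposited volume = 39.6 + 28.98 = 68.58 cm³.
Mass = 68.58 × 1.09, so 74.7522 g.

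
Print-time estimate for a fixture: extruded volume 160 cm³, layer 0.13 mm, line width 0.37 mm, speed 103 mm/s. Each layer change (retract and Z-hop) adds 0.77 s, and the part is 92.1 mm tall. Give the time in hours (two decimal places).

9.12 hours

Extrusion cross-section = 0.13 × 0.37 = 0.0481 mm².
Toolpath length = 160 cm³ / 0.0481 mm² = 160000 / 0.0481 = 3326403.3 mm.
Extrusion time: 3326403.3 / 103 → 32295.2 s.
Layers = ⌈92.1/0.13⌉ = 709.
Z-hop total = 709 × 0.77, so 545.93 s.
Altogether 32295.2 + 545.93 = 32841.13 s, i.e. 9.12 hours.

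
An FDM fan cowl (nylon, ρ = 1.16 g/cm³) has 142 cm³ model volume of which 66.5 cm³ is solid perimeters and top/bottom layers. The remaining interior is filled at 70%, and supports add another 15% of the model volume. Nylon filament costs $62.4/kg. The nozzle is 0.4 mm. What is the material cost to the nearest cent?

$10.18

Volume inside the shell = 142 − 66.5, so 75.5 cm³.
Infill volume: 0.70 × 75.5 → 52.85 cm³.
Support = 0.15 × 142 = 21.3 cm³.
Deposited volume: 66.5 + 52.85 + 21.3 → 140.65 cm³.
Mass = 140.65 × 1.16 = 163.154 g.
Cost = 163.154 g / 1000 × $62.4/kg = $10.18.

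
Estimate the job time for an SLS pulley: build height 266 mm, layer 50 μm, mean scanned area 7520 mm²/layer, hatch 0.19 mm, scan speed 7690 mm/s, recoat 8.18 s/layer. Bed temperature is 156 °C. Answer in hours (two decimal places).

19.69 hours

Layer count = ceil(266 / 0.05) = 5320.
Scan path per layer: 7520 / 0.19 → 39578.9 mm.
Per-layer scan time: 39578.9 / 7690 → 5.1468 s.
Per-layer time: 5.1468 + 8.18 → 13.3268 s.
5320 layers × 13.3268 s/layer = 70898.576 s, i.e. 19.69 hours.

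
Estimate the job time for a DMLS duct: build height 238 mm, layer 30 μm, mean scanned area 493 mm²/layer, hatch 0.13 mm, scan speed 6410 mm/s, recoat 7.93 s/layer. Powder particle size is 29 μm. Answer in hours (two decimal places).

18.78 hours

Number of layers: 238 / 0.03 → 7934 (rounded up).
Per-layer scan distance: 493 / 0.13 → 3792.3 mm.
Scan time per layer = 3792.3 / 6410 = 0.5916 s.
Per-layer time: 0.5916 + 7.93 → 8.5216 s.
Total: 7934 × 8.5216 s = 67610.3744 s → 18.78 hours.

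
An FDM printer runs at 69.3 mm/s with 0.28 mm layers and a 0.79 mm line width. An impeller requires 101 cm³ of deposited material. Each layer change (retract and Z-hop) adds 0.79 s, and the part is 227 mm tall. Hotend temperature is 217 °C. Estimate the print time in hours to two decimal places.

2.01 hours

Bead cross-section: 0.28 × 0.79 → 0.2212 mm².
Toolpath length = 101 cm³ / 0.2212 mm² = 101000 / 0.2212 = 456600.4 mm.
Time extruding = 456600.4 / 69.3 = 6588.8 s.
Layers = ⌈227/0.28⌉ = 811.
Layer-change overhead = 811 × 0.79 = 640.69 s.
Total = 6588.8 + 640.69 = 7229.49 s = 2.01 hours.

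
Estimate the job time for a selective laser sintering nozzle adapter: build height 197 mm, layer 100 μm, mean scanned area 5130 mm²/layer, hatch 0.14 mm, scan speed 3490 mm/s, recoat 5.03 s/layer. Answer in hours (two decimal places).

8.50 hours

Layer count = ceil(197 / 0.1) = 1970.
Per-layer scan distance = 5130 / 0.14 = 36642.9 mm.
Per-layer scan time: 36642.9 / 3490 → 10.4994 s.
Time per layer: 10.4994 + 5.03 → 15.5294 s.
Total: 1970 × 15.5294 s = 30592.918 s → 8.50 hours.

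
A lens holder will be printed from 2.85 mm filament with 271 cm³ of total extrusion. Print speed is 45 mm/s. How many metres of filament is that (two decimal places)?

Filament cross-section = π × (2.85/2)² = 6.3794 mm².
L = 271000 mm³ / 6.3794 mm² = 42480.48 mm, i.e. 42.48 m.

42.48 m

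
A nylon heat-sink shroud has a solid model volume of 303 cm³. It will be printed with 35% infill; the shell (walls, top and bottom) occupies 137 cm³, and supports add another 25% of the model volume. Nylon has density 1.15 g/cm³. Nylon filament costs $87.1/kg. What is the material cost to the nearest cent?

Volume inside the shell = 303 − 137 = 166 cm³.
Infill deposited = 0.35 × 166, so 58.1 cm³.
Support = 0.25 × 303 = 75.75 cm³.
Total extruded: 137 + 58.1 + 75.75 → 270.85 cm³.
Mass: 270.85 × 1.15 → 311.4775 g.
At $87.1/kg: 311.4775/1000 × 87.1 = $27.13.

$27.13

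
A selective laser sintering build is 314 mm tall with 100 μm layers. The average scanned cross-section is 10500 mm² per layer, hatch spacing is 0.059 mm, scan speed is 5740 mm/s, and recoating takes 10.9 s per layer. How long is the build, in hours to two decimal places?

36.55 hours

Layer count = ceil(314 / 0.1) = 3140.
Per-layer scan distance = 10500 / 0.059, so 177966.1 mm.
Laser time per layer: 177966.1 / 5740 → 31.0045 s.
Per-layer time = 31.0045 + 10.9 = 41.9045 s.
Build time = 3140 × 41.9045 = 131580.13 s = 36.55 hours.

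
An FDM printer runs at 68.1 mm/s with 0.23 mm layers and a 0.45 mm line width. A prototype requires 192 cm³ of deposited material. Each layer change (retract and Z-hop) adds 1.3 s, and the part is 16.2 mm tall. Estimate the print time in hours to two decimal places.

Extrusion cross-section = 0.23 × 0.45 = 0.1035 mm².
Total extruded path = 192000/0.1035 = 1855072.5 mm.
Extrusion time = 1855072.5 / 68.1, so 27240.4 s.
Layers = ⌈16.2/0.23⌉ = 71.
Layer-change overhead = 71 × 1.3 = 92.3 s.
Altogether 27240.4 + 92.3 = 27332.7 s, i.e. 7.59 hours.

7.59 hours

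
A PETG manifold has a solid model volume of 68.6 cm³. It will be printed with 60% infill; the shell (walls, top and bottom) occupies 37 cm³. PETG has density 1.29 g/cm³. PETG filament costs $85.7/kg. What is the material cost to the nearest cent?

$6.19

Infill region: 68.6 − 37 → 31.6 cm³.
Infill volume: 0.60 × 31.6 → 18.96 cm³.
Total extruded = 37 + 18.96, so 55.96 cm³.
Mass: 55.96 × 1.29 → 72.1884 g.
At $85.7/kg: 72.1884/1000 × 85.7 = $6.19.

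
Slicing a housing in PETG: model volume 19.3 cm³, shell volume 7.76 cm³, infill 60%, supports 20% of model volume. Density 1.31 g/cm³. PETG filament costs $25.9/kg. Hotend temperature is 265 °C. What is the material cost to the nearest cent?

Interior volume = 19.3 − 7.76 = 11.54 cm³.
Infill deposited = 0.60 × 11.54, so 6.924 cm³.
Support = 0.20 × 19.3 = 3.86 cm³.
Total printed volume = 7.76 + 6.924 + 3.86 = 18.544 cm³.
Mass: 18.544 × 1.31 → 24.29264 g.
At $25.9/kg: 24.29264/1000 × 25.9 = $0.63.

$0.63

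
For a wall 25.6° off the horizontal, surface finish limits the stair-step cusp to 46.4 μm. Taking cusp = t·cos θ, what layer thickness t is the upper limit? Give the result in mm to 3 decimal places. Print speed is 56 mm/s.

0.051 mm

cos(25.6°) = 0.9018; t_max = 0.0464/0.9018 = 0.051 mm.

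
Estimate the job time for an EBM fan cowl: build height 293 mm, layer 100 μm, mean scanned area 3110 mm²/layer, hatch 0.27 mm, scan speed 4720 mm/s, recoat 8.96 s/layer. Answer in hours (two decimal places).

9.28 hours

Number of layers: 293 / 0.1 → 2930 (rounded up).
Per-layer scan distance = 3110 / 0.27 = 11518.5 mm.
Per-layer scan time: 11518.5 / 4720 → 2.4404 s.
Layer cycle = 2.4404 + 8.96, so 11.4004 s.
Total: 2930 × 11.4004 s = 33403.172 s → 9.28 hours.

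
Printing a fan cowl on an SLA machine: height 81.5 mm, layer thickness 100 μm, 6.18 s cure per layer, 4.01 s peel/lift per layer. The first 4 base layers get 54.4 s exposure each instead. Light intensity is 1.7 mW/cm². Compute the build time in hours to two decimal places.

Layer count = ceil(81.5 / 0.1) = 815.
Bottom layers = 4 × (54.4 + 4.01) = 233.64 s.
Regular layers: 811 × (6.18 + 4.01) → 8264.09 s.
Total = 233.64 + 8264.09 = 8497.73 s = 2.36 hours.

2.36 hours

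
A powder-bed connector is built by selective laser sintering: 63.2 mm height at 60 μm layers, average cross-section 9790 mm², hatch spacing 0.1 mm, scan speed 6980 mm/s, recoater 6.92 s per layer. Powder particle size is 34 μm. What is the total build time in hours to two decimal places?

Number of layers: 63.2 / 0.06 → 1054 (rounded up).
Per-layer scan distance = 9790 / 0.1 = 97900 mm.
Scan time per layer = 97900 / 6980, so 14.0258 s.
Layer cycle: 14.0258 + 6.92 → 20.9458 s.
1054 layers × 20.9458 s/layer = 22076.8732 s, i.e. 6.13 hours.

6.13 hours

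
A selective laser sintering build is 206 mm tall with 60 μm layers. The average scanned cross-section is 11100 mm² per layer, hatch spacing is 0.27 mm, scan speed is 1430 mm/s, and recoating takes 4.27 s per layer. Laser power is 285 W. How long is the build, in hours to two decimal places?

Number of layers: 206 / 0.06 → 3434 (rounded up).
Hatch length per layer: 11100 / 0.27 → 41111.1 mm.
Laser time per layer: 41111.1 / 1430 → 28.749 s.
Per-layer time = 28.749 + 4.27 = 33.019 s.
Total: 3434 × 33.019 s = 113387.246 s → 31.50 hours.

31.50 hours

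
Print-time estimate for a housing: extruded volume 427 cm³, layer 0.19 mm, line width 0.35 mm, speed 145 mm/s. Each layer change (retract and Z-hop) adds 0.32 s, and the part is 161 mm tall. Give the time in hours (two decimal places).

12.38 hours

Line area: 0.19 × 0.35 → 0.0665 mm².
Path length: 427000 mm³ / 0.0665 mm² → 6421052.6 mm.
Time extruding: 6421052.6 / 145 → 44283.1 s.
Layers = ⌈161/0.19⌉ = 848.
Z-hop total: 848 × 0.32 → 271.36 s.
Total = 44283.1 + 271.36 = 44554.46 s = 12.38 hours.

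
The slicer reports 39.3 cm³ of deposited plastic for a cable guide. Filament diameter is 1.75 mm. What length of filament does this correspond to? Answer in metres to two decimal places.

Cross-section of 1.75 mm filament: π·(1.75/2)² = 2.4053 mm².
L = 39300 mm³ / 2.4053 mm² = 16338.92 mm, i.e. 16.34 m.

16.34 m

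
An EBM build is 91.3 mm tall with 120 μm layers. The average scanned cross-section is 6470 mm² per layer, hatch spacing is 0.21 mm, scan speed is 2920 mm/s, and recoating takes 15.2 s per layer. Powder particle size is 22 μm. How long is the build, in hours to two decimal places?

5.44 hours

Layers = ⌈91.3/0.12⌉ = 761.
Per-layer scan distance = 6470 / 0.21 = 30809.5 mm.
Per-layer scan time: 30809.5 / 2920 → 10.5512 s.
Per-layer time: 10.5512 + 15.2 → 25.7512 s.
761 layers × 25.7512 s/layer = 19596.6632 s, i.e. 5.44 hours.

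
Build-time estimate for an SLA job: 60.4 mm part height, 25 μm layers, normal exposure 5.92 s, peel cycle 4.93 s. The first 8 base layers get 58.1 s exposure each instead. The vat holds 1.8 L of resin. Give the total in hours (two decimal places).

7.40 hours

Layer count = ceil(60.4 / 0.025) = 2416.
Bottom layers = 8 × (58.1 + 4.93), so 504.24 s.
Normal layers = 2408 × (5.92 + 4.93) = 26126.8 s.
Sum: 504.24 + 26126.8 = 26631.04 s → 7.40 hours.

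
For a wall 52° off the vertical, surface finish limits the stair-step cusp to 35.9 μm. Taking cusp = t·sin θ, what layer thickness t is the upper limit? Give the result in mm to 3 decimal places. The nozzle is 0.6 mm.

Layer height = cusp / sin(52°) = 0.0359 / 0.7880 = 0.046 mm.

0.046 mm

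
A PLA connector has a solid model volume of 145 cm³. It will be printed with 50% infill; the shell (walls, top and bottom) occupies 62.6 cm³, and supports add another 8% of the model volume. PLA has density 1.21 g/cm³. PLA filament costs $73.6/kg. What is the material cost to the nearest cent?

$10.28

Interior volume = 145 − 62.6, so 82.4 cm³.
Infill deposited: 0.50 × 82.4 → 41.2 cm³.
Support = 0.08 × 145 = 11.6 cm³.
Total extruded: 62.6 + 41.2 + 11.6 → 115.4 cm³.
Mass = 115.4 × 1.21 = 139.634 g.
Cost = 139.634 g / 1000 × $73.6/kg = $10.28.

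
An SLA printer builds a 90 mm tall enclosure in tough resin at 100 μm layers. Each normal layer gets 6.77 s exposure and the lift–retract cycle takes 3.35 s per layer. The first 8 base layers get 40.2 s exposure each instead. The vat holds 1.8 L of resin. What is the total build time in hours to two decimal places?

Layers = ⌈90/0.1⌉ = 900.
Burn-in layers: 8 × (40.2 + 3.35) → 348.4 s.
Regular layers = 892 × (6.77 + 3.35), so 9027.04 s.
Total = 348.4 + 9027.04 = 9375.44 s = 2.60 hours.

2.60 hours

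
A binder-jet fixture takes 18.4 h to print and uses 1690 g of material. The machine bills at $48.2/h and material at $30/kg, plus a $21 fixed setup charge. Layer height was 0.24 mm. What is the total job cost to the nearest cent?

$958.58

Time charge = 48.2 × 18.4 = $886.88.
Material cost = 30 × 1690/1000 = $50.70.
Total = 886.88 + 50.70 + 21 = $958.58.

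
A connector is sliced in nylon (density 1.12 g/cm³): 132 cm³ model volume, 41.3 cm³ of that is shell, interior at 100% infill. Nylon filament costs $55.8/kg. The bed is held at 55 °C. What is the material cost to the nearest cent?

$8.25

Volume inside the shell = 132 − 41.3, so 90.7 cm³.
Infill deposited = 1.00 × 90.7 = 90.7 cm³.
Total extruded = 41.3 + 90.7, so 132 cm³.
Mass = 132 × 1.12, so 147.84 g.
At $55.8/kg: 147.84/1000 × 55.8 = $8.25.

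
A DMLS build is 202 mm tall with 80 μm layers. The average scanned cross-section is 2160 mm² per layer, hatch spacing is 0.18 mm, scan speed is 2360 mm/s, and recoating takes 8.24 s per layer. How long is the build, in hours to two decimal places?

Layer count = ceil(202 / 0.08) = 2525.
Hatch length per layer = 2160 / 0.18, so 12000 mm.
Laser time per layer: 12000 / 2360 → 5.0847 s.
Per-layer time = 5.0847 + 8.24, so 13.3247 s.
Build time = 2525 × 13.3247 = 33644.8675 s = 9.35 hours.

9.35 hours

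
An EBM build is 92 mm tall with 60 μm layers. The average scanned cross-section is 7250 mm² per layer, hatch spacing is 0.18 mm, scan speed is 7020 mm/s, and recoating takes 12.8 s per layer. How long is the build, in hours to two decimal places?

7.90 hours

Layer count = ceil(92 / 0.06) = 1534.
Hatch length per layer: 7250 / 0.18 → 40277.8 mm.
Beam time per layer = 40277.8 / 7020, so 5.7376 s.
Time per layer: 5.7376 + 12.8 → 18.5376 s.
1534 layers × 18.5376 s/layer = 28436.6784 s, i.e. 7.90 hours.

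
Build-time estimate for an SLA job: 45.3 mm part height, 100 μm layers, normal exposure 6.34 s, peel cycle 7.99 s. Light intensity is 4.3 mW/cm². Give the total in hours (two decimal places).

1.80 hours

Number of layers: 45.3 / 0.1 → 453 (rounded up).
Cycle time: 6.34 + 7.99 → 14.33 s.
Build time: 453 × 14.33 s = 6491.49 s, i.e. 1.80 hours.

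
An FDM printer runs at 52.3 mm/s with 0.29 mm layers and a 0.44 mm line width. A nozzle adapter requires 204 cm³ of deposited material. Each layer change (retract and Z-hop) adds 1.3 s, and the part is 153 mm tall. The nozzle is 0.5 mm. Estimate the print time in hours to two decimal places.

Extrusion cross-section = 0.29 × 0.44 = 0.1276 mm².
Total extruded path = 204000/0.1276 = 1598746.1 mm.
Extrusion time: 1598746.1 / 52.3 → 30568.8 s.
Number of layers: 153 / 0.29 → 528 (rounded up).
Layer-change overhead: 528 × 1.3 → 686.4 s.
Altogether 30568.8 + 686.4 = 31255.2 s, i.e. 8.68 hours.

8.68 hours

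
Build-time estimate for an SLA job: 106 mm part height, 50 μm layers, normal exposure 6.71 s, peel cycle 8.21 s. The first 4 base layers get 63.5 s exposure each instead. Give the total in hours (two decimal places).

8.85 hours

Number of layers: 106 / 0.05 → 2120 (rounded up).
Base layers: 4 × (63.5 + 8.21) → 286.84 s.
Remaining layers = 2116 × (6.71 + 8.21), so 31570.72 s.
Total = 286.84 + 31570.72 = 31857.56 s = 8.85 hours.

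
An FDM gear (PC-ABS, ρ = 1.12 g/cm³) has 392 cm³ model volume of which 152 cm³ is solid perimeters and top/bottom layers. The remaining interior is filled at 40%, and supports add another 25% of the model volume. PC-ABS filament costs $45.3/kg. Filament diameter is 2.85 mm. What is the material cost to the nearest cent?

$17.55

Interior volume = 392 − 152 = 240 cm³.
Infill deposited: 0.40 × 240 → 96 cm³.
Support = 0.25 × 392 = 98 cm³.
Total extruded = 152 + 96 + 98 = 346 cm³.
Mass: 346 × 1.12 → 387.52 g.
Cost = 387.52 g / 1000 × $45.3/kg = $17.55.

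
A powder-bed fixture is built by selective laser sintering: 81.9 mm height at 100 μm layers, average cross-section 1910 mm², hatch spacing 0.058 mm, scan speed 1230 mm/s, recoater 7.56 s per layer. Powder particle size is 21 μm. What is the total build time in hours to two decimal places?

Number of layers: 81.9 / 0.1 → 819 (rounded up).
Hatch length per layer: 1910 / 0.058 → 32931 mm.
Laser time per layer: 32931 / 1230 → 26.7732 s.
Layer cycle = 26.7732 + 7.56, so 34.3332 s.
819 layers × 34.3332 s/layer = 28118.8908 s, i.e. 7.81 hours.

7.81 hours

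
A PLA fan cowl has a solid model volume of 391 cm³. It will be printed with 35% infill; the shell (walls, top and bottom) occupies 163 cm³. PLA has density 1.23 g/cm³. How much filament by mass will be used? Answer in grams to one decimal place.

298.6 g

Volume inside the shell: 391 − 163 → 228 cm³.
Infill deposited = 0.35 × 228, so 79.8 cm³.
Deposited volume = 163 + 79.8, so 242.8 cm³.
Mass = 242.8 × 1.23 = 298.644 g.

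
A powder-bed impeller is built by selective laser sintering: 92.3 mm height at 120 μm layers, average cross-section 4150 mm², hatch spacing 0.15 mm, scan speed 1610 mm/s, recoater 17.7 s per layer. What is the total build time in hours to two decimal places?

Layer count = ceil(92.3 / 0.12) = 770.
Per-layer scan distance: 4150 / 0.15 → 27666.7 mm.
Scan time per layer: 27666.7 / 1610 → 17.1843 s.
Layer cycle = 17.1843 + 17.7, so 34.8843 s.
770 layers × 34.8843 s/layer = 26860.911 s, i.e. 7.46 hours.

7.46 hours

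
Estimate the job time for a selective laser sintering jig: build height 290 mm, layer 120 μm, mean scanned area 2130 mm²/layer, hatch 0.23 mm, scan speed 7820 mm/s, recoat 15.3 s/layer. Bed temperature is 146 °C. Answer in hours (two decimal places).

Layers = ⌈290/0.12⌉ = 2417.
Per-layer scan distance = 2130 / 0.23, so 9260.9 mm.
Per-layer scan time = 9260.9 / 7820 = 1.1843 s.
Per-layer time: 1.1843 + 15.3 → 16.4843 s.
Build time = 2417 × 16.4843 = 39842.5531 s = 11.07 hours.

11.07 hours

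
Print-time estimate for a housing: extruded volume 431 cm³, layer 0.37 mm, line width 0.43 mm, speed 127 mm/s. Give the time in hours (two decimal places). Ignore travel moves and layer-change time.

5.93 hours

Extrusion cross-section = 0.37 × 0.43, so 0.1591 mm².
Toolpath length = 431 cm³ / 0.1591 mm² = 431000 / 0.1591 = 2708988.1 mm.
Time extruding = 2708988.1 / 127, so 21330.6 s.
In the requested units: 21330.6 s = 5.93 hours.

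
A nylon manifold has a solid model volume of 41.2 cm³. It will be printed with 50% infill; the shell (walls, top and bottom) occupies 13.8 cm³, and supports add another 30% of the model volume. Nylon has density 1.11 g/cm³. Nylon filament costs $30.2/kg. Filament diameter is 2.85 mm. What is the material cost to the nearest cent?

Infill region: 41.2 − 13.8 → 27.4 cm³.
Infill volume = 0.50 × 27.4 = 13.7 cm³.
Support = 0.30 × 41.2, so 12.36 cm³.
Deposited volume = 13.8 + 13.7 + 12.36, so 39.86 cm³.
Mass: 39.86 × 1.11 → 44.2446 g.
At $30.2/kg: 44.2446/1000 × 30.2 = $1.34.

$1.34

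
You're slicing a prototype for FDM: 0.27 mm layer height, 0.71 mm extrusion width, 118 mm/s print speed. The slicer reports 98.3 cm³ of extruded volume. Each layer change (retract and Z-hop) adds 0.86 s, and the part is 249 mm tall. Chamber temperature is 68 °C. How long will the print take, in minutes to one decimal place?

Line area: 0.27 × 0.71 → 0.1917 mm².
Toolpath length = 98.3 cm³ / 0.1917 mm² = 98300 / 0.1917 = 512780.4 mm.
Extrusion time = 512780.4 / 118 = 4345.6 s.
Number of layers: 249 / 0.27 → 923 (rounded up).
Layer-change overhead = 923 × 0.86, so 793.78 s.
Total = 4345.6 + 793.78 = 5139.38 s = 85.7 minutes.

85.7 minutes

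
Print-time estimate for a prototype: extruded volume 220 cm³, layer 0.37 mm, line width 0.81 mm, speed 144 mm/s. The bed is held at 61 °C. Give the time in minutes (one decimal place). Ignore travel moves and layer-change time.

85.0 minutes

Line area = 0.37 × 0.81 = 0.2997 mm².
Path length: 220000 mm³ / 0.2997 mm² → 734067.4 mm.
Print-move time = 734067.4 / 144 = 5097.7 s.
5097.7 s = 85.0 minutes.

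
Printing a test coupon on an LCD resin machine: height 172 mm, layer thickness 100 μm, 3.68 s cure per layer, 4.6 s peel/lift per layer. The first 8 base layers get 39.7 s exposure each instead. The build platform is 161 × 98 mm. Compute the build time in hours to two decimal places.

Layer count = ceil(172 / 0.1) = 1720.
Burn-in layers = 8 × (39.7 + 4.6), so 354.4 s.
Regular layers = 1712 × (3.68 + 4.6), so 14175.36 s.
Total = 354.4 + 14175.36 = 14529.76 s = 4.04 hours.

4.04 hours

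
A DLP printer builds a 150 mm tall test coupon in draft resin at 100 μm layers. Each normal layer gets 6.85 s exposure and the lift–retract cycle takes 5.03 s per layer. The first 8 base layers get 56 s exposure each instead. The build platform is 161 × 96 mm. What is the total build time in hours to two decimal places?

Layers = ⌈150/0.1⌉ = 1500.
Bottom layers = 8 × (56 + 5.03), so 488.24 s.
Normal layers: 1492 × (6.85 + 5.03) → 17724.96 s.
Total = 488.24 + 17724.96 = 18213.2 s = 5.06 hours.

5.06 hours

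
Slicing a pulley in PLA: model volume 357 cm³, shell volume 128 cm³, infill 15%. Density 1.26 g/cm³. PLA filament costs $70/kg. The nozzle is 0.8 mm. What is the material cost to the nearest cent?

$14.32

Interior volume: 357 − 128 → 229 cm³.
Infill volume: 0.15 × 229 → 34.35 cm³.
Total printed volume = 128 + 34.35, so 162.35 cm³.
Mass = 162.35 × 1.26 = 204.561 g.
Cost = 204.561 g / 1000 × $70/kg = $14.32.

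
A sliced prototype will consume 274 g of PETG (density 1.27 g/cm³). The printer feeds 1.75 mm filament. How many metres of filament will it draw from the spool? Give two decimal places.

89.70 m

Extruded volume: 274/1.27 = 215.748 cm³ (215748 mm³).
A = π r² = π × 0.875² = 2.4053 mm².
Length = 215748 / 2.4053 = 89696.92 mm = 89.70 m.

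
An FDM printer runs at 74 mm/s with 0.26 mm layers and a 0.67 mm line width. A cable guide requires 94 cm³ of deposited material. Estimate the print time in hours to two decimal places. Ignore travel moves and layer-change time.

Bead cross-section: 0.26 × 0.67 → 0.1742 mm².
Path length: 94000 mm³ / 0.1742 mm² → 539609.6 mm.
Print-move time: 539609.6 / 74 → 7292 s.
In the requested units: 7292 s = 2.03 hours.

2.03 hours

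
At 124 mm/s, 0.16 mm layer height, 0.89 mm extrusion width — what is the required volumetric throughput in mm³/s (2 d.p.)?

A = 0.16 × 0.89, so 0.1424 mm².
Q = v·A = 124 × 0.1424 = 17.66 mm³/s.

17.66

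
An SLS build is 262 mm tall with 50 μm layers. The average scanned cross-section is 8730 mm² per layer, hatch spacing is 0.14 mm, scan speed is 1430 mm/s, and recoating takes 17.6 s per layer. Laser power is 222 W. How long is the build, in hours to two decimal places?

Layer count = ceil(262 / 0.05) = 5240.
Hatch length per layer = 8730 / 0.14 = 62357.1 mm.
Scan time per layer = 62357.1 / 1430 = 43.6064 s.
Per-layer time = 43.6064 + 17.6, so 61.2064 s.
5240 layers × 61.2064 s/layer = 320721.536 s, i.e. 89.09 hours.

89.09 hours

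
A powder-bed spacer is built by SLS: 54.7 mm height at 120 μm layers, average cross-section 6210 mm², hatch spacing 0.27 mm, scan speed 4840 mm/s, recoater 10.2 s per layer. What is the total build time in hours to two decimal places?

1.89 hours

Layer count = ceil(54.7 / 0.12) = 456.
Hatch length per layer = 6210 / 0.27 = 23000 mm.
Laser time per layer = 23000 / 4840 = 4.7521 s.
Time per layer = 4.7521 + 10.2, so 14.9521 s.
Build time = 456 × 14.9521 = 6818.1576 s = 1.89 hours.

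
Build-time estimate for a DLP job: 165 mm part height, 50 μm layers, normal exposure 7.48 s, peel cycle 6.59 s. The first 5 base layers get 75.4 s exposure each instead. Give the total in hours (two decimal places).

12.99 hours

Layers = ⌈165/0.05⌉ = 3300.
Bottom layers: 5 × (75.4 + 6.59) → 409.95 s.
Regular layers = 3295 × (7.48 + 6.59) = 46360.65 s.
Total = 409.95 + 46360.65 = 46770.6 s = 12.99 hours.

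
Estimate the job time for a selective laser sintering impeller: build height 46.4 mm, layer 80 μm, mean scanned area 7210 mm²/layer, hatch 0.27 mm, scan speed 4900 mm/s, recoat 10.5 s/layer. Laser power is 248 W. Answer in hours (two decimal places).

Number of layers: 46.4 / 0.08 → 580 (rounded up).
Scan path per layer = 7210 / 0.27, so 26703.7 mm.
Scan time per layer = 26703.7 / 4900 = 5.4497 s.
Time per layer: 5.4497 + 10.5 → 15.9497 s.
580 layers × 15.9497 s/layer = 9250.826 s, i.e. 2.57 hours.

2.57 hours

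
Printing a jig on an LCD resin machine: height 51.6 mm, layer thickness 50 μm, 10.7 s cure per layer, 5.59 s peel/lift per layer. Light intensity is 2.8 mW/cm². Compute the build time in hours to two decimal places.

4.67 hours

Layer count = ceil(51.6 / 0.05) = 1032.
Cycle time = 10.7 + 5.59 = 16.29 s.
Total = 1032 × 16.29 = 16811.28 s = 4.67 hours.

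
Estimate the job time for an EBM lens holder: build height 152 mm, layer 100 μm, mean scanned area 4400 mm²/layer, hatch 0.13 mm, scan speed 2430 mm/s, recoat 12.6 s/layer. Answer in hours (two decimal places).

Layer count = ceil(152 / 0.1) = 1520.
Per-layer scan distance: 4400 / 0.13 → 33846.2 mm.
Beam time per layer = 33846.2 / 2430 = 13.9285 s.
Layer cycle = 13.9285 + 12.6 = 26.5285 s.
Total: 1520 × 26.5285 s = 40323.32 s → 11.20 hours.

11.20 hours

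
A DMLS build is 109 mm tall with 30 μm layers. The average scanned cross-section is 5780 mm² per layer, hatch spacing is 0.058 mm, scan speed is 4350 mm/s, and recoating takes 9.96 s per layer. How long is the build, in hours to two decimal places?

33.18 hours

Number of layers: 109 / 0.03 → 3634 (rounded up).
Per-layer scan distance = 5780 / 0.058, so 99655.2 mm.
Scan time per layer: 99655.2 / 4350 → 22.9092 s.
Time per layer = 22.9092 + 9.96 = 32.8692 s.
Total: 3634 × 32.8692 s = 119446.6728 s → 33.18 hours.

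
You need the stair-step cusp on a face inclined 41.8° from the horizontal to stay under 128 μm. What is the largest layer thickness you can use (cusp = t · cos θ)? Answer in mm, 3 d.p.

0.172 mm

Layer height = cusp / cos(41.8°) = 0.128 / 0.7455 = 0.172 mm.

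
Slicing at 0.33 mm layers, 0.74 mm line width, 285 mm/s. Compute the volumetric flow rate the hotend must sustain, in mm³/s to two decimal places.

69.60

Extrusion cross-section = 0.33 × 0.74, so 0.2442 mm².
Volumetric flow = 285 × 0.2442 = 69.60 mm³/s.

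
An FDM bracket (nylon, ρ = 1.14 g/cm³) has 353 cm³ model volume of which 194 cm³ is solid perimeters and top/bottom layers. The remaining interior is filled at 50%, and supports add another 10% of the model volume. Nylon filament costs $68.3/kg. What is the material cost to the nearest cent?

Volume inside the shell = 353 − 194, so 159 cm³.
Deposited infill = 0.50 × 159, so 79.5 cm³.
Support = 0.10 × 353 = 35.3 cm³.
Deposited volume = 194 + 79.5 + 35.3 = 308.8 cm³.
Mass = 308.8 × 1.14, so 352.032 g.
Cost = 352.032 g / 1000 × $68.3/kg = $24.04.

$24.04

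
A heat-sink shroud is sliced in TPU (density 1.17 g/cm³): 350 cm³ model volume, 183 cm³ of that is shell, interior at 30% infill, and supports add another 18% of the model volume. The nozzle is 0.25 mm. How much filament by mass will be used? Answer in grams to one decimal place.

Interior volume: 350 − 183 → 167 cm³.
Infill volume = 0.30 × 167, so 50.1 cm³.
Support = 0.18 × 350, so 63 cm³.
Total extruded = 183 + 50.1 + 63, so 296.1 cm³.
Mass = 296.1 × 1.17, so 346.437 g.

346.4 g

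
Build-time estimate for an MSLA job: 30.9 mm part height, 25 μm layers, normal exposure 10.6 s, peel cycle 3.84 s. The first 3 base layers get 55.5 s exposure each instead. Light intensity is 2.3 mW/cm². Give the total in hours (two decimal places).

5.00 hours

Layers = ⌈30.9/0.025⌉ = 1236.
Burn-in layers = 3 × (55.5 + 3.84) = 178.02 s.
Regular layers = 1233 × (10.6 + 3.84), so 17804.52 s.
Total = 178.02 + 17804.52 = 17982.54 s = 5.00 hours.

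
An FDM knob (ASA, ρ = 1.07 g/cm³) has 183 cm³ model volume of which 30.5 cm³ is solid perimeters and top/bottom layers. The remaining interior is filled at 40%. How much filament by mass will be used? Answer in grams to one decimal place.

Infill region = 183 − 30.5 = 152.5 cm³.
Deposited infill = 0.40 × 152.5 = 61 cm³.
Deposited volume = 30.5 + 61 = 91.5 cm³.
Mass = 91.5 × 1.07 = 97.905 g.

97.9 g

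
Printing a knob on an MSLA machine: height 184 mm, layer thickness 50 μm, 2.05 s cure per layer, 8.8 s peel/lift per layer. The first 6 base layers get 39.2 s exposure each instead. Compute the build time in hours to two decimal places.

11.15 hours

Number of layers: 184 / 0.05 → 3680 (rounded up).
Base layers = 6 × (39.2 + 8.8) = 288 s.
Regular layers = 3674 × (2.05 + 8.8) = 39862.9 s.
Total = 288 + 39862.9 = 40150.9 s = 11.15 hours.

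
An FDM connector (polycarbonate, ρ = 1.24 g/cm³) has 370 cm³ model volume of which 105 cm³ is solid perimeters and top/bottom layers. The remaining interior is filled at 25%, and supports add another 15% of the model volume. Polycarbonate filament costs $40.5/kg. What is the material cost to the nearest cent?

Volume inside the shell = 370 − 105, so 265 cm³.
Infill deposited = 0.25 × 265, so 66.25 cm³.
Support = 0.15 × 370, so 55.5 cm³.
Deposited volume = 105 + 66.25 + 55.5 = 226.75 cm³.
Mass = 226.75 × 1.24 = 281.17 g.
At $40.5/kg: 281.17/1000 × 40.5 = $11.39.

$11.39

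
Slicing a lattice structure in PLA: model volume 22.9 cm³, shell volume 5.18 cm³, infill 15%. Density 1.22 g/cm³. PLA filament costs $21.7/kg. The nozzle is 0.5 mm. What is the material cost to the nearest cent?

Infill region: 22.9 − 5.18 → 17.72 cm³.
Infill deposited = 0.15 × 17.72, so 2.658 cm³.
Deposited volume = 5.18 + 2.658, so 7.838 cm³.
Mass = 7.838 × 1.22 = 9.56236 g.
At $21.7/kg: 9.56236/1000 × 21.7 = $0.21.

$0.21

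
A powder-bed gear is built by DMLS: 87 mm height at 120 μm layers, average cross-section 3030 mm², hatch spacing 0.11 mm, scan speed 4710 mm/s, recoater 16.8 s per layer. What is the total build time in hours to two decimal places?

Number of layers: 87 / 0.12 → 725 (rounded up).
Per-layer scan distance: 3030 / 0.11 → 27545.5 mm.
Scan time per layer = 27545.5 / 4710, so 5.8483 s.
Time per layer = 5.8483 + 16.8, so 22.6483 s.
Build time = 725 × 22.6483 = 16420.0175 s = 4.56 hours.

4.56 hours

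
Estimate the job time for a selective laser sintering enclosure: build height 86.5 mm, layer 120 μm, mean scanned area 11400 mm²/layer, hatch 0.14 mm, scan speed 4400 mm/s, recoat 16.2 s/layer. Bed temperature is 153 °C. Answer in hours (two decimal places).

6.95 hours

Number of layers: 86.5 / 0.12 → 721 (rounded up).
Hatch length per layer = 11400 / 0.14 = 81428.6 mm.
Laser time per layer = 81428.6 / 4400, so 18.5065 s.
Time per layer = 18.5065 + 16.2 = 34.7065 s.
Build time = 721 × 34.7065 = 25023.3865 s = 6.95 hours.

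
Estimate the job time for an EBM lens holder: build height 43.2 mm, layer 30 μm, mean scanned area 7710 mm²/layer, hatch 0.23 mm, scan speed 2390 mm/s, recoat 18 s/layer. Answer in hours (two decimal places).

Layer count = ceil(43.2 / 0.03) = 1440.
Hatch length per layer = 7710 / 0.23 = 33521.7 mm.
Scan time per layer = 33521.7 / 2390, so 14.0258 s.
Layer cycle = 14.0258 + 18, so 32.0258 s.
Total: 1440 × 32.0258 s = 46117.152 s → 12.81 hours.

12.81 hours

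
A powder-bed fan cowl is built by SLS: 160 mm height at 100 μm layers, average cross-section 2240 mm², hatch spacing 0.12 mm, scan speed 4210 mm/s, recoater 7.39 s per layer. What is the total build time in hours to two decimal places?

5.26 hours

Number of layers: 160 / 0.1 → 1600 (rounded up).
Per-layer scan distance: 2240 / 0.12 → 18666.7 mm.
Scan time per layer = 18666.7 / 4210, so 4.4339 s.
Layer cycle = 4.4339 + 7.39 = 11.8239 s.
1600 layers × 11.8239 s/layer = 18918.24 s, i.e. 5.26 hours.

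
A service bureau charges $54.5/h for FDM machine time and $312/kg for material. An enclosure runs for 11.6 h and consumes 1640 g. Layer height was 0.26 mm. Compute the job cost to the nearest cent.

Machine cost = 54.5 × 11.6, so $632.20.
Material cost: 312 × 1640/1000 → $511.68.
Total = 632.20 + 511.68 = $1143.88.

$1143.88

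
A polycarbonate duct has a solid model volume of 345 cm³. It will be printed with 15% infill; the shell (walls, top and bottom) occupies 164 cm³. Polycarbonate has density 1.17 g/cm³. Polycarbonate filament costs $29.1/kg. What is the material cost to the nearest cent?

$6.51

Infill region = 345 − 164 = 181 cm³.
Deposited infill = 0.15 × 181, so 27.15 cm³.
Deposited volume = 164 + 27.15 = 191.15 cm³.
Mass = 191.15 × 1.17, so 223.6455 g.
At $29.1/kg: 223.6455/1000 × 29.1 = $6.51.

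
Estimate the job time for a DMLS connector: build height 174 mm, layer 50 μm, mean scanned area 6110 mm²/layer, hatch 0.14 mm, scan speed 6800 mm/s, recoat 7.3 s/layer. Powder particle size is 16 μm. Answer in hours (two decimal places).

Layer count = ceil(174 / 0.05) = 3480.
Per-layer scan distance = 6110 / 0.14, so 43642.9 mm.
Scan time per layer: 43642.9 / 6800 → 6.4181 s.
Layer cycle = 6.4181 + 7.3 = 13.7181 s.
Total: 3480 × 13.7181 s = 47738.988 s → 13.26 hours.

13.26 hours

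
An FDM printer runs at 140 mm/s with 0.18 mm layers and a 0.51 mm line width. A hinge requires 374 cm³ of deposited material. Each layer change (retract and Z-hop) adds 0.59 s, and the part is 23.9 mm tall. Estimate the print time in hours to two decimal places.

8.11 hours

Line area = 0.18 × 0.51 = 0.0918 mm².
Toolpath length = 374 cm³ / 0.0918 mm² = 374000 / 0.0918 = 4074074.1 mm.
Extrusion time: 4074074.1 / 140 → 29100.5 s.
Number of layers: 23.9 / 0.18 → 133 (rounded up).
Layer-change overhead: 133 × 0.59 → 78.47 s.
Total = 29100.5 + 78.47 = 29178.97 s = 8.11 hours.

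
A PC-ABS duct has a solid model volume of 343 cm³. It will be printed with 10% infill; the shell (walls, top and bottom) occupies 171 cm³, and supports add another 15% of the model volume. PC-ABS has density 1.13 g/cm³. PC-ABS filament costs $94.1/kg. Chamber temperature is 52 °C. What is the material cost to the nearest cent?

Infill region: 343 − 171 → 172 cm³.
Infill deposited: 0.10 × 172 → 17.2 cm³.
Support: 0.15 × 343 → 51.45 cm³.
Deposited volume = 171 + 17.2 + 51.45, so 239.65 cm³.
Mass = 239.65 × 1.13 = 270.8045 g.
At $94.1/kg: 270.8045/1000 × 94.1 = $25.48.

$25.48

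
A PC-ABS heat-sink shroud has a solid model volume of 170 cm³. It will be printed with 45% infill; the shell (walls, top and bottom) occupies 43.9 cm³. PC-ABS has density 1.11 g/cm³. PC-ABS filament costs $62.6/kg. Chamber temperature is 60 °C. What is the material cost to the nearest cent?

$6.99

Interior volume = 170 − 43.9 = 126.1 cm³.
Infill deposited: 0.45 × 126.1 → 56.745 cm³.
Total printed volume = 43.9 + 56.745, so 100.645 cm³.
Mass: 100.645 × 1.11 → 111.71595 g.
At $62.6/kg: 111.71595/1000 × 62.6 = $6.99.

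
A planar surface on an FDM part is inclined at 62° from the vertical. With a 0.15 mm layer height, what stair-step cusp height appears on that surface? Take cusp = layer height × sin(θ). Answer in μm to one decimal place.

sin(62°) = 0.8829, so cusp = 0.15 × 0.8829 = 0.132435 mm → 132.4 μm.

132.4 μm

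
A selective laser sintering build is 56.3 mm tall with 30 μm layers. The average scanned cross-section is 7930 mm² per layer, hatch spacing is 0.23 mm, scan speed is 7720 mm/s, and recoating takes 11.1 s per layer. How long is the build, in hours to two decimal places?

8.12 hours

Number of layers: 56.3 / 0.03 → 1877 (rounded up).
Hatch length per layer = 7930 / 0.23 = 34478.3 mm.
Scan time per layer = 34478.3 / 7720 = 4.4661 s.
Per-layer time: 4.4661 + 11.1 → 15.5661 s.
Total: 1877 × 15.5661 s = 29217.5697 s → 8.12 hours.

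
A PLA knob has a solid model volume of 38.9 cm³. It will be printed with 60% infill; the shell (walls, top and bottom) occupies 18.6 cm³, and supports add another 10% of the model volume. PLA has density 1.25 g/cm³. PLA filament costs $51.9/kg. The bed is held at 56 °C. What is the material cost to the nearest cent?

Interior volume: 38.9 − 18.6 → 20.3 cm³.
Infill deposited = 0.60 × 20.3 = 12.18 cm³.
Support: 0.10 × 38.9 → 3.89 cm³.
Deposited volume: 18.6 + 12.18 + 3.89 → 34.67 cm³.
Mass = 34.67 × 1.25, so 43.3375 g.
At $51.9/kg: 43.3375/1000 × 51.9 = $2.25.

$2.25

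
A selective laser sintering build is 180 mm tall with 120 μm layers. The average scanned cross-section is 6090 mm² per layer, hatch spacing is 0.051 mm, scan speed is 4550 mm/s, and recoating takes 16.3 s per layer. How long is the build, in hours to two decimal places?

Number of layers: 180 / 0.12 → 1500 (rounded up).
Per-layer scan distance = 6090 / 0.051, so 119411.8 mm.
Per-layer scan time = 119411.8 / 4550 = 26.2444 s.
Per-layer time: 26.2444 + 16.3 → 42.5444 s.
1500 layers × 42.5444 s/layer = 63816.6 s, i.e. 17.73 hours.

17.73 hours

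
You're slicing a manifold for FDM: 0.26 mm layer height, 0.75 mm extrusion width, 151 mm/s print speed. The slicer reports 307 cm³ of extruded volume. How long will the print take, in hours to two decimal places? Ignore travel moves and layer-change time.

2.90 hours

Bead cross-section = 0.26 × 0.75, so 0.195 mm².
Path length: 307000 mm³ / 0.195 mm² → 1574359 mm.
Time extruding = 1574359 / 151, so 10426.2 s.
10426.2 s = 2.90 hours.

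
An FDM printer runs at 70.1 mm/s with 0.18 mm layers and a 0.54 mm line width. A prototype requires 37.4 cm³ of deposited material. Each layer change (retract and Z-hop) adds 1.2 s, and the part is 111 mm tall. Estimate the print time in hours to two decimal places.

Line area: 0.18 × 0.54 → 0.0972 mm².
Total extruded path = 37400/0.0972 = 384773.7 mm.
Print-move time: 384773.7 / 70.1 → 5488.9 s.
Number of layers: 111 / 0.18 → 617 (rounded up).
Z-hop total: 617 × 1.2 → 740.4 s.
Total = 5488.9 + 740.4 = 6229.3 s = 1.73 hours.

1.73 hours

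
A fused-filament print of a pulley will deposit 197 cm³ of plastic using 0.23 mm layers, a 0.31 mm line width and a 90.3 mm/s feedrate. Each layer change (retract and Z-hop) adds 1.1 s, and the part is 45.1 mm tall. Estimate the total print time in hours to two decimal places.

8.56 hours

Extrusion cross-section: 0.23 × 0.31 → 0.0713 mm².
Total extruded path = 197000/0.0713 = 2762973.4 mm.
Extrusion time: 2762973.4 / 90.3 → 30597.7 s.
Layers = ⌈45.1/0.23⌉ = 197.
Z-hop total = 197 × 1.1, so 216.7 s.
Total = 30597.7 + 216.7 = 30814.4 s = 8.56 hours.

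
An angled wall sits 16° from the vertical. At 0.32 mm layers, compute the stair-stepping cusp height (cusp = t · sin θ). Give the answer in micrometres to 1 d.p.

Cusp = layer height × sin(16°) = 0.32 × 0.2756 = 0.088192 mm = 88.2 μm.

88.2 μm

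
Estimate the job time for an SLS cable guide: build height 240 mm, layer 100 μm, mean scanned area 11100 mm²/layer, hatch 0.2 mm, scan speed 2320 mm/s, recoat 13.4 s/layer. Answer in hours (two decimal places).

24.88 hours

Layer count = ceil(240 / 0.1) = 2400.
Scan path per layer = 11100 / 0.2 = 55500 mm.
Per-layer scan time = 55500 / 2320, so 23.9224 s.
Time per layer = 23.9224 + 13.4 = 37.3224 s.
2400 layers × 37.3224 s/layer = 89573.76 s, i.e. 24.88 hours.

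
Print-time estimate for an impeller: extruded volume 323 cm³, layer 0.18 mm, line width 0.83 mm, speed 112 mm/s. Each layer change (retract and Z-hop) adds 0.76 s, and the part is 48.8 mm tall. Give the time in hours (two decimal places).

Extrusion cross-section: 0.18 × 0.83 → 0.1494 mm².
Toolpath length = 323 cm³ / 0.1494 mm² = 323000 / 0.1494 = 2161981.3 mm.
Extrusion time: 2161981.3 / 112 → 19303.4 s.
Number of layers: 48.8 / 0.18 → 272 (rounded up).
Z-hop total = 272 × 0.76 = 206.72 s.
Total = 19303.4 + 206.72 = 19510.12 s = 5.42 hours.

5.42 hours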